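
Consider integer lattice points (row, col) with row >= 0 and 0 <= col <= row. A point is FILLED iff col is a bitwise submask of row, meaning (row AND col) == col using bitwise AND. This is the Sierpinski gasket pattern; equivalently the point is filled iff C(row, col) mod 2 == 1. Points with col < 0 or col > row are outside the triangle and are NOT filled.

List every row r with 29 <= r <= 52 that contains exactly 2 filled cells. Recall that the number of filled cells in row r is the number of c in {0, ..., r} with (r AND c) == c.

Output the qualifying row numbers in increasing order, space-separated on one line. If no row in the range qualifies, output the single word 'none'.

Row r has 2^popcount(r) filled cells, so we need popcount(r) = log2(2) = 1.
Scan r = 29..52 and keep those with exactly 1 one-bits:
r=29=11101 popcount=4 -> skip
r=30=11110 popcount=4 -> skip
r=31=11111 popcount=5 -> skip
r=32=100000 popcount=1 -> KEEP
r=33=100001 popcount=2 -> skip
r=34=100010 popcount=2 -> skip
r=35=100011 popcount=3 -> skip
r=36=100100 popcount=2 -> skip
r=37=100101 popcount=3 -> skip
r=38=100110 popcount=3 -> skip
r=39=100111 popcount=4 -> skip
r=40=101000 popcount=2 -> skip
r=41=101001 popcount=3 -> skip
r=42=101010 popcount=3 -> skip
r=43=101011 popcount=4 -> skip
r=44=101100 popcount=3 -> skip
r=45=101101 popcount=4 -> skip
r=46=101110 popcount=4 -> skip
r=47=101111 popcount=5 -> skip
r=48=110000 popcount=2 -> skip
r=49=110001 popcount=3 -> skip
r=50=110010 popcount=3 -> skip
r=51=110011 popcount=4 -> skip
r=52=110100 popcount=3 -> skip
Kept rows: 32

Answer: 32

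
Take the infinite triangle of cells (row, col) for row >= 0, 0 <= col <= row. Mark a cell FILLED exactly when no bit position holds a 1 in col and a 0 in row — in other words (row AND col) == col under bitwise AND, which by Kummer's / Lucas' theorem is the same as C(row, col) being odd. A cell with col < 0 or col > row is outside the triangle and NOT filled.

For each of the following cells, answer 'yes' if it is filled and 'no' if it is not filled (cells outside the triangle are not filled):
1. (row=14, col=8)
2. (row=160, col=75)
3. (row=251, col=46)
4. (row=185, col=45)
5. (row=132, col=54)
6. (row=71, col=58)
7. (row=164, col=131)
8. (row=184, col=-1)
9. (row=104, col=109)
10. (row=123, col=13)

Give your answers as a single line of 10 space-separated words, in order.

(14,8): row=0b1110, col=0b1000, row AND col = 0b1000 = 8; 8 == 8 -> filled
(160,75): row=0b10100000, col=0b1001011, row AND col = 0b0 = 0; 0 != 75 -> empty
(251,46): row=0b11111011, col=0b101110, row AND col = 0b101010 = 42; 42 != 46 -> empty
(185,45): row=0b10111001, col=0b101101, row AND col = 0b101001 = 41; 41 != 45 -> empty
(132,54): row=0b10000100, col=0b110110, row AND col = 0b100 = 4; 4 != 54 -> empty
(71,58): row=0b1000111, col=0b111010, row AND col = 0b10 = 2; 2 != 58 -> empty
(164,131): row=0b10100100, col=0b10000011, row AND col = 0b10000000 = 128; 128 != 131 -> empty
(184,-1): col outside [0, 184] -> not filled
(104,109): col outside [0, 104] -> not filled
(123,13): row=0b1111011, col=0b1101, row AND col = 0b1001 = 9; 9 != 13 -> empty

Answer: yes no no no no no no no no no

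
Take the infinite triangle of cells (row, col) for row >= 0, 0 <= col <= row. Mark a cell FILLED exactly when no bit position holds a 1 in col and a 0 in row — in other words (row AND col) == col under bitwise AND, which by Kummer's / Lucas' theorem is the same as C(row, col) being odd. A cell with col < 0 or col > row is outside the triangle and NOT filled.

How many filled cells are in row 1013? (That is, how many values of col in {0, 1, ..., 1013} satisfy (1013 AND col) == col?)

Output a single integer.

1013 in binary = 1111110101
popcount(1013) = number of 1-bits in 1111110101 = 8
A col c satisfies (1013 AND c) == c iff every set bit of c is also set in 1013; each of the 8 set bits of 1013 can independently be on or off in c.
count = 2^8 = 256

Answer: 256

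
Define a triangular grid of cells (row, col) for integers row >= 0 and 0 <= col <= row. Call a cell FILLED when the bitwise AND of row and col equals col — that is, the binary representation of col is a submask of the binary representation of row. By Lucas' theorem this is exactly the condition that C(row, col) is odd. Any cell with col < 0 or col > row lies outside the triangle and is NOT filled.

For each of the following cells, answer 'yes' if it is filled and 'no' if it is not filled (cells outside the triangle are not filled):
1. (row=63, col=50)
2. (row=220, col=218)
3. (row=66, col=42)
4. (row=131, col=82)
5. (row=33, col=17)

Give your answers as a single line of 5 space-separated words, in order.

(63,50): row=0b111111, col=0b110010, row AND col = 0b110010 = 50; 50 == 50 -> filled
(220,218): row=0b11011100, col=0b11011010, row AND col = 0b11011000 = 216; 216 != 218 -> empty
(66,42): row=0b1000010, col=0b101010, row AND col = 0b10 = 2; 2 != 42 -> empty
(131,82): row=0b10000011, col=0b1010010, row AND col = 0b10 = 2; 2 != 82 -> empty
(33,17): row=0b100001, col=0b10001, row AND col = 0b1 = 1; 1 != 17 -> empty

Answer: yes no no no no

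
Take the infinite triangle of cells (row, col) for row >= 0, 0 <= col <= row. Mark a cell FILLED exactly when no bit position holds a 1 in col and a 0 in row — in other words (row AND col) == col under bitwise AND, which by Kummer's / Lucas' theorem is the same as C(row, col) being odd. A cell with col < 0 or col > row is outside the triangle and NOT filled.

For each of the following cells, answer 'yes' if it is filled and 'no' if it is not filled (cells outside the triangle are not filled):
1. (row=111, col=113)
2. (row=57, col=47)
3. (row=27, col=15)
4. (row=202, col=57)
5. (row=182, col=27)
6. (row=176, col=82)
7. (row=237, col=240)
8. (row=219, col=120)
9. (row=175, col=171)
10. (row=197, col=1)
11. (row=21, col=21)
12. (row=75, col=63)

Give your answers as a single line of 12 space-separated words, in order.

(111,113): col outside [0, 111] -> not filled
(57,47): row=0b111001, col=0b101111, row AND col = 0b101001 = 41; 41 != 47 -> empty
(27,15): row=0b11011, col=0b1111, row AND col = 0b1011 = 11; 11 != 15 -> empty
(202,57): row=0b11001010, col=0b111001, row AND col = 0b1000 = 8; 8 != 57 -> empty
(182,27): row=0b10110110, col=0b11011, row AND col = 0b10010 = 18; 18 != 27 -> empty
(176,82): row=0b10110000, col=0b1010010, row AND col = 0b10000 = 16; 16 != 82 -> empty
(237,240): col outside [0, 237] -> not filled
(219,120): row=0b11011011, col=0b1111000, row AND col = 0b1011000 = 88; 88 != 120 -> empty
(175,171): row=0b10101111, col=0b10101011, row AND col = 0b10101011 = 171; 171 == 171 -> filled
(197,1): row=0b11000101, col=0b1, row AND col = 0b1 = 1; 1 == 1 -> filled
(21,21): row=0b10101, col=0b10101, row AND col = 0b10101 = 21; 21 == 21 -> filled
(75,63): row=0b1001011, col=0b111111, row AND col = 0b1011 = 11; 11 != 63 -> empty

Answer: no no no no no no no no yes yes yes no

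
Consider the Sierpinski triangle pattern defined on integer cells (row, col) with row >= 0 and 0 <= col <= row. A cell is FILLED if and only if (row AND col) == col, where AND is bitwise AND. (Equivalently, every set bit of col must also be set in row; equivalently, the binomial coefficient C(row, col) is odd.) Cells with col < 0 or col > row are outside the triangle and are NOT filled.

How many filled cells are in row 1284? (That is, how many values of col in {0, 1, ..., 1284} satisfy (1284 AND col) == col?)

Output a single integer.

Answer: 8

Derivation:
1284 in binary = 10100000100
popcount(1284) = number of 1-bits in 10100000100 = 3
A col c satisfies (1284 AND c) == c iff every set bit of c is also set in 1284; each of the 3 set bits of 1284 can independently be on or off in c.
count = 2^3 = 8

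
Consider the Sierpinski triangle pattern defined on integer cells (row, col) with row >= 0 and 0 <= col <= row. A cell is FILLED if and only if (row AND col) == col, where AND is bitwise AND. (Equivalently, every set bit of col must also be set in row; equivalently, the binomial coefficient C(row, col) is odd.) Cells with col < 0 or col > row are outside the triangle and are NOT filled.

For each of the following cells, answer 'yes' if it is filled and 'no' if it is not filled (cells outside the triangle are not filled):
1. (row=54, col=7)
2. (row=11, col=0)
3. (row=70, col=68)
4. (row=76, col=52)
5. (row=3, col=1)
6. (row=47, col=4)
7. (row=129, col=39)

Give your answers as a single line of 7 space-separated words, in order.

(54,7): row=0b110110, col=0b111, row AND col = 0b110 = 6; 6 != 7 -> empty
(11,0): row=0b1011, col=0b0, row AND col = 0b0 = 0; 0 == 0 -> filled
(70,68): row=0b1000110, col=0b1000100, row AND col = 0b1000100 = 68; 68 == 68 -> filled
(76,52): row=0b1001100, col=0b110100, row AND col = 0b100 = 4; 4 != 52 -> empty
(3,1): row=0b11, col=0b1, row AND col = 0b1 = 1; 1 == 1 -> filled
(47,4): row=0b101111, col=0b100, row AND col = 0b100 = 4; 4 == 4 -> filled
(129,39): row=0b10000001, col=0b100111, row AND col = 0b1 = 1; 1 != 39 -> empty

Answer: no yes yes no yes yes no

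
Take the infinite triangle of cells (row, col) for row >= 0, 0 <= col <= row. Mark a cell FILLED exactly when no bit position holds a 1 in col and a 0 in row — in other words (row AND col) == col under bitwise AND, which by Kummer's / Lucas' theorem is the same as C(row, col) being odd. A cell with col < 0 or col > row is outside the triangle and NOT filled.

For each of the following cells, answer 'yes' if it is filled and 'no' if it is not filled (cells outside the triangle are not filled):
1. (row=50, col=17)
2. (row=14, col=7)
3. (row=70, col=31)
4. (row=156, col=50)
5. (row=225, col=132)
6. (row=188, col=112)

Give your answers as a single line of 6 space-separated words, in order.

(50,17): row=0b110010, col=0b10001, row AND col = 0b10000 = 16; 16 != 17 -> empty
(14,7): row=0b1110, col=0b111, row AND col = 0b110 = 6; 6 != 7 -> empty
(70,31): row=0b1000110, col=0b11111, row AND col = 0b110 = 6; 6 != 31 -> empty
(156,50): row=0b10011100, col=0b110010, row AND col = 0b10000 = 16; 16 != 50 -> empty
(225,132): row=0b11100001, col=0b10000100, row AND col = 0b10000000 = 128; 128 != 132 -> empty
(188,112): row=0b10111100, col=0b1110000, row AND col = 0b110000 = 48; 48 != 112 -> empty

Answer: no no no no no no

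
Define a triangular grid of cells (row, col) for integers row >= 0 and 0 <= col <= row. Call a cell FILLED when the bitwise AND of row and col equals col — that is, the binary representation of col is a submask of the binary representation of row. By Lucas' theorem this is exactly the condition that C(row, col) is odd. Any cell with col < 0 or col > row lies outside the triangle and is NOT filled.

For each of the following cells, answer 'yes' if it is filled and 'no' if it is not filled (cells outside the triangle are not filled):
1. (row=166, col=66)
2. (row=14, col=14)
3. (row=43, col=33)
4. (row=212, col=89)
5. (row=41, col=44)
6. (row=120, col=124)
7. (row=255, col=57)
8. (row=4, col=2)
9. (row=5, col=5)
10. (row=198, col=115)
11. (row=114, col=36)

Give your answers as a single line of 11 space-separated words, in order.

Answer: no yes yes no no no yes no yes no no

Derivation:
(166,66): row=0b10100110, col=0b1000010, row AND col = 0b10 = 2; 2 != 66 -> empty
(14,14): row=0b1110, col=0b1110, row AND col = 0b1110 = 14; 14 == 14 -> filled
(43,33): row=0b101011, col=0b100001, row AND col = 0b100001 = 33; 33 == 33 -> filled
(212,89): row=0b11010100, col=0b1011001, row AND col = 0b1010000 = 80; 80 != 89 -> empty
(41,44): col outside [0, 41] -> not filled
(120,124): col outside [0, 120] -> not filled
(255,57): row=0b11111111, col=0b111001, row AND col = 0b111001 = 57; 57 == 57 -> filled
(4,2): row=0b100, col=0b10, row AND col = 0b0 = 0; 0 != 2 -> empty
(5,5): row=0b101, col=0b101, row AND col = 0b101 = 5; 5 == 5 -> filled
(198,115): row=0b11000110, col=0b1110011, row AND col = 0b1000010 = 66; 66 != 115 -> empty
(114,36): row=0b1110010, col=0b100100, row AND col = 0b100000 = 32; 32 != 36 -> empty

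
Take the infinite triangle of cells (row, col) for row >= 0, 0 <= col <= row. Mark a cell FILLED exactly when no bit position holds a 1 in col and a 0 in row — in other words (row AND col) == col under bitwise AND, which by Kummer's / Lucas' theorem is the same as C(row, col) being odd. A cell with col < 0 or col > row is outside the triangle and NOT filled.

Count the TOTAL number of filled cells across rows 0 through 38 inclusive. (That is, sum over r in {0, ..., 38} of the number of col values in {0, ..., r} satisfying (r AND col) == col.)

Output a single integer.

r0=0 pc0: +1 =1
r1=1 pc1: +2 =3
r2=10 pc1: +2 =5
r3=11 pc2: +4 =9
r4=100 pc1: +2 =11
r5=101 pc2: +4 =15
r6=110 pc2: +4 =19
r7=111 pc3: +8 =27
r8=1000 pc1: +2 =29
r9=1001 pc2: +4 =33
r10=1010 pc2: +4 =37
r11=1011 pc3: +8 =45
r12=1100 pc2: +4 =49
r13=1101 pc3: +8 =57
r14=1110 pc3: +8 =65
r15=1111 pc4: +16 =81
r16=10000 pc1: +2 =83
r17=10001 pc2: +4 =87
r18=10010 pc2: +4 =91
r19=10011 pc3: +8 =99
r20=10100 pc2: +4 =103
r21=10101 pc3: +8 =111
r22=10110 pc3: +8 =119
r23=10111 pc4: +16 =135
r24=11000 pc2: +4 =139
r25=11001 pc3: +8 =147
r26=11010 pc3: +8 =155
r27=11011 pc4: +16 =171
r28=11100 pc3: +8 =179
r29=11101 pc4: +16 =195
r30=11110 pc4: +16 =211
r31=11111 pc5: +32 =243
r32=100000 pc1: +2 =245
r33=100001 pc2: +4 =249
r34=100010 pc2: +4 =253
r35=100011 pc3: +8 =261
r36=100100 pc2: +4 =265
r37=100101 pc3: +8 =273
r38=100110 pc3: +8 =281

Answer: 281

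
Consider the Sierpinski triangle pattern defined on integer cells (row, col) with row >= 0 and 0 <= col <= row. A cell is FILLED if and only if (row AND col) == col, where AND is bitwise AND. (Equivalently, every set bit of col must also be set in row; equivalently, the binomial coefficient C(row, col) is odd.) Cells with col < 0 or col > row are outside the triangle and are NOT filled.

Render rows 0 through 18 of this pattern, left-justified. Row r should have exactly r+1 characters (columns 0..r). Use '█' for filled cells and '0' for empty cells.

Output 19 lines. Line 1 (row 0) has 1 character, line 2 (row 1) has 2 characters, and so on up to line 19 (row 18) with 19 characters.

r0=0: █
r1=1: ██
r2=10: █0█
r3=11: ████
r4=100: █000█
r5=101: ██00██
r6=110: █0█0█0█
r7=111: ████████
r8=1000: █0000000█
r9=1001: ██000000██
r10=1010: █0█00000█0█
r11=1011: ████0000████
r12=1100: █000█000█000█
r13=1101: ██00██00██00██
r14=1110: █0█0█0█0█0█0█0█
r15=1111: ████████████████
r16=10000: █000000000000000█
r17=10001: ██00000000000000██
r18=10010: █0█0000000000000█0█

Answer: █
██
█0█
████
█000█
██00██
█0█0█0█
████████
█0000000█
██000000██
█0█00000█0█
████0000████
█000█000█000█
██00██00██00██
█0█0█0█0█0█0█0█
████████████████
█000000000000000█
██00000000000000██
█0█0000000000000█0█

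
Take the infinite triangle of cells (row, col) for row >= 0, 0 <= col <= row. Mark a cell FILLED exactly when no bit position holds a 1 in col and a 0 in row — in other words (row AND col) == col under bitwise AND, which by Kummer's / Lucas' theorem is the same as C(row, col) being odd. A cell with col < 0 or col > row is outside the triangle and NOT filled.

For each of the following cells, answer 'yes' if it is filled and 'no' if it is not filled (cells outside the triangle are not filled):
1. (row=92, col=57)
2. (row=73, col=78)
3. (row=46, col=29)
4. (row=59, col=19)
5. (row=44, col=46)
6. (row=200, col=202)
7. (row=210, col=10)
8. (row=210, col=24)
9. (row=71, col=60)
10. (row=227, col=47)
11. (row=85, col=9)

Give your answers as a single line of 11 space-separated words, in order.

Answer: no no no yes no no no no no no no

Derivation:
(92,57): row=0b1011100, col=0b111001, row AND col = 0b11000 = 24; 24 != 57 -> empty
(73,78): col outside [0, 73] -> not filled
(46,29): row=0b101110, col=0b11101, row AND col = 0b1100 = 12; 12 != 29 -> empty
(59,19): row=0b111011, col=0b10011, row AND col = 0b10011 = 19; 19 == 19 -> filled
(44,46): col outside [0, 44] -> not filled
(200,202): col outside [0, 200] -> not filled
(210,10): row=0b11010010, col=0b1010, row AND col = 0b10 = 2; 2 != 10 -> empty
(210,24): row=0b11010010, col=0b11000, row AND col = 0b10000 = 16; 16 != 24 -> empty
(71,60): row=0b1000111, col=0b111100, row AND col = 0b100 = 4; 4 != 60 -> empty
(227,47): row=0b11100011, col=0b101111, row AND col = 0b100011 = 35; 35 != 47 -> empty
(85,9): row=0b1010101, col=0b1001, row AND col = 0b1 = 1; 1 != 9 -> empty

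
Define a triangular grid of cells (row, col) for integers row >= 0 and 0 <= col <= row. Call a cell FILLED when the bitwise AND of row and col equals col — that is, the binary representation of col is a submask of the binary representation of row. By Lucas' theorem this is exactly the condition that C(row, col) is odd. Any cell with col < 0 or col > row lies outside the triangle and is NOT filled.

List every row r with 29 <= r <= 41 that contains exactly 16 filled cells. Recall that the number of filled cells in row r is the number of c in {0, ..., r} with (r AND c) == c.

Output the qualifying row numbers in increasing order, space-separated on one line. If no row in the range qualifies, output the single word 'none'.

Row r has 2^popcount(r) filled cells, so we need popcount(r) = log2(16) = 4.
Scan r = 29..41 and keep those with exactly 4 one-bits:
r=29=11101 popcount=4 -> KEEP
r=30=11110 popcount=4 -> KEEP
r=31=11111 popcount=5 -> skip
r=32=100000 popcount=1 -> skip
r=33=100001 popcount=2 -> skip
r=34=100010 popcount=2 -> skip
r=35=100011 popcount=3 -> skip
r=36=100100 popcount=2 -> skip
r=37=100101 popcount=3 -> skip
r=38=100110 popcount=3 -> skip
r=39=100111 popcount=4 -> KEEP
r=40=101000 popcount=2 -> skip
r=41=101001 popcount=3 -> skip
Kept rows: 29 30 39

Answer: 29 30 39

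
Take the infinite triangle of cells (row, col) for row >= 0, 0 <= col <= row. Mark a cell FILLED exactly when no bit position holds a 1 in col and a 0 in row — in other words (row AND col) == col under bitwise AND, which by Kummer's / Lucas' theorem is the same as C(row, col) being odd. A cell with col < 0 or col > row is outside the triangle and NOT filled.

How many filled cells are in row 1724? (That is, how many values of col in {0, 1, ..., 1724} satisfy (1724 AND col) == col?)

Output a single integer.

1724 in binary = 11010111100
popcount(1724) = number of 1-bits in 11010111100 = 7
A col c satisfies (1724 AND c) == c iff every set bit of c is also set in 1724; each of the 7 set bits of 1724 can independently be on or off in c.
count = 2^7 = 128

Answer: 128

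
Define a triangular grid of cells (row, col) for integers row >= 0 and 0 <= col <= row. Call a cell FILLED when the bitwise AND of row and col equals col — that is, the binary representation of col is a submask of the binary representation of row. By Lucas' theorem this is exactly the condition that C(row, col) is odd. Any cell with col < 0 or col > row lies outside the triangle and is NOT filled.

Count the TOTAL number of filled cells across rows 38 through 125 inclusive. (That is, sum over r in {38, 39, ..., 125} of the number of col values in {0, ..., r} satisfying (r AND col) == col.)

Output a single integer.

r38=100110 pc3: +8 =8
r39=100111 pc4: +16 =24
r40=101000 pc2: +4 =28
r41=101001 pc3: +8 =36
r42=101010 pc3: +8 =44
r43=101011 pc4: +16 =60
r44=101100 pc3: +8 =68
r45=101101 pc4: +16 =84
r46=101110 pc4: +16 =100
r47=101111 pc5: +32 =132
r48=110000 pc2: +4 =136
r49=110001 pc3: +8 =144
r50=110010 pc3: +8 =152
r51=110011 pc4: +16 =168
r52=110100 pc3: +8 =176
r53=110101 pc4: +16 =192
r54=110110 pc4: +16 =208
r55=110111 pc5: +32 =240
r56=111000 pc3: +8 =248
r57=111001 pc4: +16 =264
r58=111010 pc4: +16 =280
r59=111011 pc5: +32 =312
r60=111100 pc4: +16 =328
r61=111101 pc5: +32 =360
r62=111110 pc5: +32 =392
r63=111111 pc6: +64 =456
r64=1000000 pc1: +2 =458
r65=1000001 pc2: +4 =462
r66=1000010 pc2: +4 =466
r67=1000011 pc3: +8 =474
r68=1000100 pc2: +4 =478
r69=1000101 pc3: +8 =486
r70=1000110 pc3: +8 =494
r71=1000111 pc4: +16 =510
r72=1001000 pc2: +4 =514
r73=1001001 pc3: +8 =522
r74=1001010 pc3: +8 =530
r75=1001011 pc4: +16 =546
r76=1001100 pc3: +8 =554
r77=1001101 pc4: +16 =570
r78=1001110 pc4: +16 =586
r79=1001111 pc5: +32 =618
r80=1010000 pc2: +4 =622
r81=1010001 pc3: +8 =630
r82=1010010 pc3: +8 =638
r83=1010011 pc4: +16 =654
r84=1010100 pc3: +8 =662
r85=1010101 pc4: +16 =678
r86=1010110 pc4: +16 =694
r87=1010111 pc5: +32 =726
r88=1011000 pc3: +8 =734
r89=1011001 pc4: +16 =750
r90=1011010 pc4: +16 =766
r91=1011011 pc5: +32 =798
r92=1011100 pc4: +16 =814
r93=1011101 pc5: +32 =846
r94=1011110 pc5: +32 =878
r95=1011111 pc6: +64 =942
r96=1100000 pc2: +4 =946
r97=1100001 pc3: +8 =954
r98=1100010 pc3: +8 =962
r99=1100011 pc4: +16 =978
r100=1100100 pc3: +8 =986
r101=1100101 pc4: +16 =1002
r102=1100110 pc4: +16 =1018
r103=1100111 pc5: +32 =1050
r104=1101000 pc3: +8 =1058
r105=1101001 pc4: +16 =1074
r106=1101010 pc4: +16 =1090
r107=1101011 pc5: +32 =1122
r108=1101100 pc4: +16 =1138
r109=1101101 pc5: +32 =1170
r110=1101110 pc5: +32 =1202
r111=1101111 pc6: +64 =1266
r112=1110000 pc3: +8 =1274
r113=1110001 pc4: +16 =1290
r114=1110010 pc4: +16 =1306
r115=1110011 pc5: +32 =1338
r116=1110100 pc4: +16 =1354
r117=1110101 pc5: +32 =1386
r118=1110110 pc5: +32 =1418
r119=1110111 pc6: +64 =1482
r120=1111000 pc4: +16 =1498
r121=1111001 pc5: +32 =1530
r122=1111010 pc5: +32 =1562
r123=1111011 pc6: +64 =1626
r124=1111100 pc5: +32 =1658
r125=1111101 pc6: +64 =1722

Answer: 1722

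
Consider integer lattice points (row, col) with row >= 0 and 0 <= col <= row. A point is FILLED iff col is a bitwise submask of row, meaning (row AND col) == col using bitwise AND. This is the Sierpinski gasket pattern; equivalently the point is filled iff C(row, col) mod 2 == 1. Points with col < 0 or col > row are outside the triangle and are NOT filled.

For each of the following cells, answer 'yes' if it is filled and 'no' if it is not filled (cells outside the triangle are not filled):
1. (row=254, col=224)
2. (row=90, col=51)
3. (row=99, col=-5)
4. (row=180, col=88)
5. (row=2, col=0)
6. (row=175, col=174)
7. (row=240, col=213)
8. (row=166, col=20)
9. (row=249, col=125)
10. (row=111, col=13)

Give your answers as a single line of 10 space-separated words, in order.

Answer: yes no no no yes yes no no no yes

Derivation:
(254,224): row=0b11111110, col=0b11100000, row AND col = 0b11100000 = 224; 224 == 224 -> filled
(90,51): row=0b1011010, col=0b110011, row AND col = 0b10010 = 18; 18 != 51 -> empty
(99,-5): col outside [0, 99] -> not filled
(180,88): row=0b10110100, col=0b1011000, row AND col = 0b10000 = 16; 16 != 88 -> empty
(2,0): row=0b10, col=0b0, row AND col = 0b0 = 0; 0 == 0 -> filled
(175,174): row=0b10101111, col=0b10101110, row AND col = 0b10101110 = 174; 174 == 174 -> filled
(240,213): row=0b11110000, col=0b11010101, row AND col = 0b11010000 = 208; 208 != 213 -> empty
(166,20): row=0b10100110, col=0b10100, row AND col = 0b100 = 4; 4 != 20 -> empty
(249,125): row=0b11111001, col=0b1111101, row AND col = 0b1111001 = 121; 121 != 125 -> empty
(111,13): row=0b1101111, col=0b1101, row AND col = 0b1101 = 13; 13 == 13 -> filled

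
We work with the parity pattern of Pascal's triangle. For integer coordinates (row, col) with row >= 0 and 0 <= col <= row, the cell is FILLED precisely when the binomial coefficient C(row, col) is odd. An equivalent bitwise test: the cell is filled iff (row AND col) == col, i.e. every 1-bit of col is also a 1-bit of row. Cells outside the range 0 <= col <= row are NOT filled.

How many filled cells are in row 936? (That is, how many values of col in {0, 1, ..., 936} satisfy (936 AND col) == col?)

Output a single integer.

Answer: 32

Derivation:
936 in binary = 1110101000
popcount(936) = number of 1-bits in 1110101000 = 5
A col c satisfies (936 AND c) == c iff every set bit of c is also set in 936; each of the 5 set bits of 936 can independently be on or off in c.
count = 2^5 = 32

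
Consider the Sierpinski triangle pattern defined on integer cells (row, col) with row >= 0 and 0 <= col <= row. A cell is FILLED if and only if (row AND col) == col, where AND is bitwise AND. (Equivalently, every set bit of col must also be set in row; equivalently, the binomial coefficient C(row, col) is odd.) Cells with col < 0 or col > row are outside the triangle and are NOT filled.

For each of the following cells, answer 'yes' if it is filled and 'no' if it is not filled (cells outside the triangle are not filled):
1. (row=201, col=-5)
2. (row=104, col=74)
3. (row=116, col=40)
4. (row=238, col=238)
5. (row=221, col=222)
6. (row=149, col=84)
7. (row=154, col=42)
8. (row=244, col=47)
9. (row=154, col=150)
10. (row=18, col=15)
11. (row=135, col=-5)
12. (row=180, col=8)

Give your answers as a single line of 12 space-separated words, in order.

(201,-5): col outside [0, 201] -> not filled
(104,74): row=0b1101000, col=0b1001010, row AND col = 0b1001000 = 72; 72 != 74 -> empty
(116,40): row=0b1110100, col=0b101000, row AND col = 0b100000 = 32; 32 != 40 -> empty
(238,238): row=0b11101110, col=0b11101110, row AND col = 0b11101110 = 238; 238 == 238 -> filled
(221,222): col outside [0, 221] -> not filled
(149,84): row=0b10010101, col=0b1010100, row AND col = 0b10100 = 20; 20 != 84 -> empty
(154,42): row=0b10011010, col=0b101010, row AND col = 0b1010 = 10; 10 != 42 -> empty
(244,47): row=0b11110100, col=0b101111, row AND col = 0b100100 = 36; 36 != 47 -> empty
(154,150): row=0b10011010, col=0b10010110, row AND col = 0b10010010 = 146; 146 != 150 -> empty
(18,15): row=0b10010, col=0b1111, row AND col = 0b10 = 2; 2 != 15 -> empty
(135,-5): col outside [0, 135] -> not filled
(180,8): row=0b10110100, col=0b1000, row AND col = 0b0 = 0; 0 != 8 -> empty

Answer: no no no yes no no no no no no no no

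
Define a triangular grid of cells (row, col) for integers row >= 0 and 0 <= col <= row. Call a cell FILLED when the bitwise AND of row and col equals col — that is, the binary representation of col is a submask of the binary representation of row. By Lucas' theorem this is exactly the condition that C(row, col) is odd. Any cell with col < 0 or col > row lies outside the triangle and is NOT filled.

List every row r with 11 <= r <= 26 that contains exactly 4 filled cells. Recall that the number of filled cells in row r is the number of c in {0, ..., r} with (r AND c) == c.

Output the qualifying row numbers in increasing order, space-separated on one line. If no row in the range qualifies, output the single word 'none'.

Answer: 12 17 18 20 24

Derivation:
Row r has 2^popcount(r) filled cells, so we need popcount(r) = log2(4) = 2.
Scan r = 11..26 and keep those with exactly 2 one-bits:
r=11=1011 popcount=3 -> skip
r=12=1100 popcount=2 -> KEEP
r=13=1101 popcount=3 -> skip
r=14=1110 popcount=3 -> skip
r=15=1111 popcount=4 -> skip
r=16=10000 popcount=1 -> skip
r=17=10001 popcount=2 -> KEEP
r=18=10010 popcount=2 -> KEEP
r=19=10011 popcount=3 -> skip
r=20=10100 popcount=2 -> KEEP
r=21=10101 popcount=3 -> skip
r=22=10110 popcount=3 -> skip
r=23=10111 popcount=4 -> skip
r=24=11000 popcount=2 -> KEEP
r=25=11001 popcount=3 -> skip
r=26=11010 popcount=3 -> skip
Kept rows: 12 17 18 20 24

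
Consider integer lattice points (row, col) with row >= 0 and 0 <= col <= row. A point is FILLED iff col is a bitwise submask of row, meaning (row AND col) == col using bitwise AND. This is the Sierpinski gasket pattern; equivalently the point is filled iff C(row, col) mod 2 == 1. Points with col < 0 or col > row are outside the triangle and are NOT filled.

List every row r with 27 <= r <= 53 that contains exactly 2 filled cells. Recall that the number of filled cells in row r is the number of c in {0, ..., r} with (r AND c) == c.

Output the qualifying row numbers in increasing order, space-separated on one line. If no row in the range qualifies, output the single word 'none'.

Row r has 2^popcount(r) filled cells, so we need popcount(r) = log2(2) = 1.
Scan r = 27..53 and keep those with exactly 1 one-bits:
r=27=11011 popcount=4 -> skip
r=28=11100 popcount=3 -> skip
r=29=11101 popcount=4 -> skip
r=30=11110 popcount=4 -> skip
r=31=11111 popcount=5 -> skip
r=32=100000 popcount=1 -> KEEP
r=33=100001 popcount=2 -> skip
r=34=100010 popcount=2 -> skip
r=35=100011 popcount=3 -> skip
r=36=100100 popcount=2 -> skip
r=37=100101 popcount=3 -> skip
r=38=100110 popcount=3 -> skip
r=39=100111 popcount=4 -> skip
r=40=101000 popcount=2 -> skip
r=41=101001 popcount=3 -> skip
r=42=101010 popcount=3 -> skip
r=43=101011 popcount=4 -> skip
r=44=101100 popcount=3 -> skip
r=45=101101 popcount=4 -> skip
r=46=101110 popcount=4 -> skip
r=47=101111 popcount=5 -> skip
r=48=110000 popcount=2 -> skip
r=49=110001 popcount=3 -> skip
r=50=110010 popcount=3 -> skip
r=51=110011 popcount=4 -> skip
r=52=110100 popcount=3 -> skip
r=53=110101 popcount=4 -> skip
Kept rows: 32

Answer: 32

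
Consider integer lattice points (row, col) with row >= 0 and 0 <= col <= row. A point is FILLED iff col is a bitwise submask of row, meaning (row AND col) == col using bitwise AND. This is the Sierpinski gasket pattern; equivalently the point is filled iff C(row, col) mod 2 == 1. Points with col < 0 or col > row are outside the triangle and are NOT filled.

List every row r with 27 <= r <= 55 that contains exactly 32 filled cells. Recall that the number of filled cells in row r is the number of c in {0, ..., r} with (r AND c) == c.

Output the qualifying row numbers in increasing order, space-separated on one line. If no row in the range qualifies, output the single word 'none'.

Row r has 2^popcount(r) filled cells, so we need popcount(r) = log2(32) = 5.
Scan r = 27..55 and keep those with exactly 5 one-bits:
r=27=11011 popcount=4 -> skip
r=28=11100 popcount=3 -> skip
r=29=11101 popcount=4 -> skip
r=30=11110 popcount=4 -> skip
r=31=11111 popcount=5 -> KEEP
r=32=100000 popcount=1 -> skip
r=33=100001 popcount=2 -> skip
r=34=100010 popcount=2 -> skip
r=35=100011 popcount=3 -> skip
r=36=100100 popcount=2 -> skip
r=37=100101 popcount=3 -> skip
r=38=100110 popcount=3 -> skip
r=39=100111 popcount=4 -> skip
r=40=101000 popcount=2 -> skip
r=41=101001 popcount=3 -> skip
r=42=101010 popcount=3 -> skip
r=43=101011 popcount=4 -> skip
r=44=101100 popcount=3 -> skip
r=45=101101 popcount=4 -> skip
r=46=101110 popcount=4 -> skip
r=47=101111 popcount=5 -> KEEP
r=48=110000 popcount=2 -> skip
r=49=110001 popcount=3 -> skip
r=50=110010 popcount=3 -> skip
r=51=110011 popcount=4 -> skip
r=52=110100 popcount=3 -> skip
r=53=110101 popcount=4 -> skip
r=54=110110 popcount=4 -> skip
r=55=110111 popcount=5 -> KEEP
Kept rows: 31 47 55

Answer: 31 47 55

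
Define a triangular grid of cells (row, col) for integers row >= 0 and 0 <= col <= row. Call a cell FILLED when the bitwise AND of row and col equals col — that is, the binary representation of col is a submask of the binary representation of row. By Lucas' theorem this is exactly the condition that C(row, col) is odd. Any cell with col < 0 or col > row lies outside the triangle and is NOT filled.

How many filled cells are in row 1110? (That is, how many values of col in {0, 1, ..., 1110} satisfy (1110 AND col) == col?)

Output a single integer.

Answer: 32

Derivation:
1110 in binary = 10001010110
popcount(1110) = number of 1-bits in 10001010110 = 5
A col c satisfies (1110 AND c) == c iff every set bit of c is also set in 1110; each of the 5 set bits of 1110 can independently be on or off in c.
count = 2^5 = 32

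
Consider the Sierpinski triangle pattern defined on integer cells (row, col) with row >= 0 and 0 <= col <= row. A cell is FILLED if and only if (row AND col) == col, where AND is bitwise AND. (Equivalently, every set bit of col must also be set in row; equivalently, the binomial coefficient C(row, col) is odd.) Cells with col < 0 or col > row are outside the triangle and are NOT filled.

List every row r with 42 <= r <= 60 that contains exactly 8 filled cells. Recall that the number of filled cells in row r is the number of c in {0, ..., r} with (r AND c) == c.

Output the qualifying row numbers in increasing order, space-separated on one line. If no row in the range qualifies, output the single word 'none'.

Answer: 42 44 49 50 52 56

Derivation:
Row r has 2^popcount(r) filled cells, so we need popcount(r) = log2(8) = 3.
Scan r = 42..60 and keep those with exactly 3 one-bits:
r=42=101010 popcount=3 -> KEEP
r=43=101011 popcount=4 -> skip
r=44=101100 popcount=3 -> KEEP
r=45=101101 popcount=4 -> skip
r=46=101110 popcount=4 -> skip
r=47=101111 popcount=5 -> skip
r=48=110000 popcount=2 -> skip
r=49=110001 popcount=3 -> KEEP
r=50=110010 popcount=3 -> KEEP
r=51=110011 popcount=4 -> skip
r=52=110100 popcount=3 -> KEEP
r=53=110101 popcount=4 -> skip
r=54=110110 popcount=4 -> skip
r=55=110111 popcount=5 -> skip
r=56=111000 popcount=3 -> KEEP
r=57=111001 popcount=4 -> skip
r=58=111010 popcount=4 -> skip
r=59=111011 popcount=5 -> skip
r=60=111100 popcount=4 -> skip
Kept rows: 42 44 49 50 52 56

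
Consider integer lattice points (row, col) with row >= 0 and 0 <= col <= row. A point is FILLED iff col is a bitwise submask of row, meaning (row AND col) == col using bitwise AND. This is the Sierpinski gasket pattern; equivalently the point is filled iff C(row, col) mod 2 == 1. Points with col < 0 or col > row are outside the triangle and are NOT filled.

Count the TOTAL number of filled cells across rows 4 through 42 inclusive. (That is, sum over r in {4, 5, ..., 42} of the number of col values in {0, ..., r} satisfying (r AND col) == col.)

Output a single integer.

r4=100 pc1: +2 =2
r5=101 pc2: +4 =6
r6=110 pc2: +4 =10
r7=111 pc3: +8 =18
r8=1000 pc1: +2 =20
r9=1001 pc2: +4 =24
r10=1010 pc2: +4 =28
r11=1011 pc3: +8 =36
r12=1100 pc2: +4 =40
r13=1101 pc3: +8 =48
r14=1110 pc3: +8 =56
r15=1111 pc4: +16 =72
r16=10000 pc1: +2 =74
r17=10001 pc2: +4 =78
r18=10010 pc2: +4 =82
r19=10011 pc3: +8 =90
r20=10100 pc2: +4 =94
r21=10101 pc3: +8 =102
r22=10110 pc3: +8 =110
r23=10111 pc4: +16 =126
r24=11000 pc2: +4 =130
r25=11001 pc3: +8 =138
r26=11010 pc3: +8 =146
r27=11011 pc4: +16 =162
r28=11100 pc3: +8 =170
r29=11101 pc4: +16 =186
r30=11110 pc4: +16 =202
r31=11111 pc5: +32 =234
r32=100000 pc1: +2 =236
r33=100001 pc2: +4 =240
r34=100010 pc2: +4 =244
r35=100011 pc3: +8 =252
r36=100100 pc2: +4 =256
r37=100101 pc3: +8 =264
r38=100110 pc3: +8 =272
r39=100111 pc4: +16 =288
r40=101000 pc2: +4 =292
r41=101001 pc3: +8 =300
r42=101010 pc3: +8 =308

Answer: 308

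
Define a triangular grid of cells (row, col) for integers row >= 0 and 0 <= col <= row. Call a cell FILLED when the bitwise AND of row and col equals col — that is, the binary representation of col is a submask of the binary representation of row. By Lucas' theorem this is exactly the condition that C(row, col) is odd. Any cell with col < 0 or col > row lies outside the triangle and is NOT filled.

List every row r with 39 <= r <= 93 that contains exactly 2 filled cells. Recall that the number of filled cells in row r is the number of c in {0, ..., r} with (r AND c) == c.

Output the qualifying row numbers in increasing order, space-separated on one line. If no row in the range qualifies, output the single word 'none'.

Row r has 2^popcount(r) filled cells, so we need popcount(r) = log2(2) = 1.
Scan r = 39..93 and keep those with exactly 1 one-bits:
r=39=100111 popcount=4 -> skip
r=40=101000 popcount=2 -> skip
r=41=101001 popcount=3 -> skip
r=42=101010 popcount=3 -> skip
r=43=101011 popcount=4 -> skip
r=44=101100 popcount=3 -> skip
r=45=101101 popcount=4 -> skip
r=46=101110 popcount=4 -> skip
r=47=101111 popcount=5 -> skip
r=48=110000 popcount=2 -> skip
r=49=110001 popcount=3 -> skip
r=50=110010 popcount=3 -> skip
r=51=110011 popcount=4 -> skip
r=52=110100 popcount=3 -> skip
r=53=110101 popcount=4 -> skip
r=54=110110 popcount=4 -> skip
r=55=110111 popcount=5 -> skip
r=56=111000 popcount=3 -> skip
r=57=111001 popcount=4 -> skip
r=58=111010 popcount=4 -> skip
r=59=111011 popcount=5 -> skip
r=60=111100 popcount=4 -> skip
r=61=111101 popcount=5 -> skip
r=62=111110 popcount=5 -> skip
r=63=111111 popcount=6 -> skip
r=64=1000000 popcount=1 -> KEEP
r=65=1000001 popcount=2 -> skip
r=66=1000010 popcount=2 -> skip
r=67=1000011 popcount=3 -> skip
r=68=1000100 popcount=2 -> skip
r=69=1000101 popcount=3 -> skip
r=70=1000110 popcount=3 -> skip
r=71=1000111 popcount=4 -> skip
r=72=1001000 popcount=2 -> skip
r=73=1001001 popcount=3 -> skip
r=74=1001010 popcount=3 -> skip
r=75=1001011 popcount=4 -> skip
r=76=1001100 popcount=3 -> skip
r=77=1001101 popcount=4 -> skip
r=78=1001110 popcount=4 -> skip
r=79=1001111 popcount=5 -> skip
r=80=1010000 popcount=2 -> skip
r=81=1010001 popcount=3 -> skip
r=82=1010010 popcount=3 -> skip
r=83=1010011 popcount=4 -> skip
r=84=1010100 popcount=3 -> skip
r=85=1010101 popcount=4 -> skip
r=86=1010110 popcount=4 -> skip
r=87=1010111 popcount=5 -> skip
r=88=1011000 popcount=3 -> skip
r=89=1011001 popcount=4 -> skip
r=90=1011010 popcount=4 -> skip
r=91=1011011 popcount=5 -> skip
r=92=1011100 popcount=4 -> skip
r=93=1011101 popcount=5 -> skip
Kept rows: 64

Answer: 64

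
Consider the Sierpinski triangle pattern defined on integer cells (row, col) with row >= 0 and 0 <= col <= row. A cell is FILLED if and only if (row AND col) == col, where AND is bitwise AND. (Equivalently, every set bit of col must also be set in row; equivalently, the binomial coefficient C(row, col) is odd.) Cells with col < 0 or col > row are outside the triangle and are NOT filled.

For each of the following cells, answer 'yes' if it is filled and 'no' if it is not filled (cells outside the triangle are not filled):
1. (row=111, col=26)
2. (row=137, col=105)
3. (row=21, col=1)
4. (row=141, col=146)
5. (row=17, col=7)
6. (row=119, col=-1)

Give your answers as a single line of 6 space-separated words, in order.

(111,26): row=0b1101111, col=0b11010, row AND col = 0b1010 = 10; 10 != 26 -> empty
(137,105): row=0b10001001, col=0b1101001, row AND col = 0b1001 = 9; 9 != 105 -> empty
(21,1): row=0b10101, col=0b1, row AND col = 0b1 = 1; 1 == 1 -> filled
(141,146): col outside [0, 141] -> not filled
(17,7): row=0b10001, col=0b111, row AND col = 0b1 = 1; 1 != 7 -> empty
(119,-1): col outside [0, 119] -> not filled

Answer: no no yes no no no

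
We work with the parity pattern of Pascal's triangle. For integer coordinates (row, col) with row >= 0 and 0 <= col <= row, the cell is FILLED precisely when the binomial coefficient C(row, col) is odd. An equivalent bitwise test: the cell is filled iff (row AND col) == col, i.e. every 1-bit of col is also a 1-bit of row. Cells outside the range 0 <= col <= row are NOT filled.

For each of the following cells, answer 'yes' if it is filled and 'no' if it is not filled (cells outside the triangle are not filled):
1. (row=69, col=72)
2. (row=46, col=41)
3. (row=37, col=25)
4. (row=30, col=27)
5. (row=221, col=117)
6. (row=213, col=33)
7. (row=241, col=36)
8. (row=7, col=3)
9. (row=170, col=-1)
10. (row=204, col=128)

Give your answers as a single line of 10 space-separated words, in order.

Answer: no no no no no no no yes no yes

Derivation:
(69,72): col outside [0, 69] -> not filled
(46,41): row=0b101110, col=0b101001, row AND col = 0b101000 = 40; 40 != 41 -> empty
(37,25): row=0b100101, col=0b11001, row AND col = 0b1 = 1; 1 != 25 -> empty
(30,27): row=0b11110, col=0b11011, row AND col = 0b11010 = 26; 26 != 27 -> empty
(221,117): row=0b11011101, col=0b1110101, row AND col = 0b1010101 = 85; 85 != 117 -> empty
(213,33): row=0b11010101, col=0b100001, row AND col = 0b1 = 1; 1 != 33 -> empty
(241,36): row=0b11110001, col=0b100100, row AND col = 0b100000 = 32; 32 != 36 -> empty
(7,3): row=0b111, col=0b11, row AND col = 0b11 = 3; 3 == 3 -> filled
(170,-1): col outside [0, 170] -> not filled
(204,128): row=0b11001100, col=0b10000000, row AND col = 0b10000000 = 128; 128 == 128 -> filled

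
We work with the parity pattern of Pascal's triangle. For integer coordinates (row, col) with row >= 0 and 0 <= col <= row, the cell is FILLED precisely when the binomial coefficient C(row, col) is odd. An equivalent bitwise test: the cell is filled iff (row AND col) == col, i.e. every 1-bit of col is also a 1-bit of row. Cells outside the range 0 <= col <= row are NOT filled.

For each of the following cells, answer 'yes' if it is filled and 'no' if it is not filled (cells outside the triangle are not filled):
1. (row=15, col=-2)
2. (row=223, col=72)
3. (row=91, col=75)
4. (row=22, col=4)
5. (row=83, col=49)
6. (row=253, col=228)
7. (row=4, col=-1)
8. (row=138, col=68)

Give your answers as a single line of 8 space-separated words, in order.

(15,-2): col outside [0, 15] -> not filled
(223,72): row=0b11011111, col=0b1001000, row AND col = 0b1001000 = 72; 72 == 72 -> filled
(91,75): row=0b1011011, col=0b1001011, row AND col = 0b1001011 = 75; 75 == 75 -> filled
(22,4): row=0b10110, col=0b100, row AND col = 0b100 = 4; 4 == 4 -> filled
(83,49): row=0b1010011, col=0b110001, row AND col = 0b10001 = 17; 17 != 49 -> empty
(253,228): row=0b11111101, col=0b11100100, row AND col = 0b11100100 = 228; 228 == 228 -> filled
(4,-1): col outside [0, 4] -> not filled
(138,68): row=0b10001010, col=0b1000100, row AND col = 0b0 = 0; 0 != 68 -> empty

Answer: no yes yes yes no yes no no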